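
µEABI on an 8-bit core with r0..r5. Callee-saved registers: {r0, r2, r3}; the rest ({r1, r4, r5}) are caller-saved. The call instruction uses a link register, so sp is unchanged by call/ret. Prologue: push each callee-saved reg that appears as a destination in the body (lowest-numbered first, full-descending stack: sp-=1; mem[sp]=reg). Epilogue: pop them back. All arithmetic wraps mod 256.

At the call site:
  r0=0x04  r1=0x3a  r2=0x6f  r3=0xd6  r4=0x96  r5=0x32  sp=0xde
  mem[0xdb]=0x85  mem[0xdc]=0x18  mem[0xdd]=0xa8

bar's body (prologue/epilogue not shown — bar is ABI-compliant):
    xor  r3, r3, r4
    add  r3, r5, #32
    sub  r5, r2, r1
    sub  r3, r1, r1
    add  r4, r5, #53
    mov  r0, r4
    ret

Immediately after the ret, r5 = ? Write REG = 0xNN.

prologue: push r0 -> mem[0xdd]=0x04, sp=0xdd
prologue: push r3 -> mem[0xdc]=0xd6, sp=0xdc
body[0] xor  r3, r3, r4 -> r3=0x40
body[1] add  r3, r5, #32 -> r3=0x52
body[2] sub  r5, r2, r1 -> r5=0x35
body[3] sub  r3, r1, r1 -> r3=0x00
body[4] add  r4, r5, #53 -> r4=0x6a
body[5] mov  r0, r4 -> r0=0x6a
epilogue: pop r3=0xd6, sp=0xdd
epilogue: pop r0=0x04, sp=0xde
r5 is caller-saved -> body value

REG = 0x35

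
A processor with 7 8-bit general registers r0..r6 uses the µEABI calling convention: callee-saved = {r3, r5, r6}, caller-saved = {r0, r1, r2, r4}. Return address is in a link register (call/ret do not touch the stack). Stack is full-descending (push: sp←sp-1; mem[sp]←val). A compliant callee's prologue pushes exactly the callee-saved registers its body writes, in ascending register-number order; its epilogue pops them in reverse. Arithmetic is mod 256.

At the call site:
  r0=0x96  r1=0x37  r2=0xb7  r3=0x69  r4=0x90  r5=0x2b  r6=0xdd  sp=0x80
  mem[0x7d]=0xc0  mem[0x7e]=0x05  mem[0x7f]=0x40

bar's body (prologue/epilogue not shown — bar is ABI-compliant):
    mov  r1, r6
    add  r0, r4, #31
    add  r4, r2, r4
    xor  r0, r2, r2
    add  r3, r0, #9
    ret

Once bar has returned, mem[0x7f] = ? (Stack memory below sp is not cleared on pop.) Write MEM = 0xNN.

prologue: push r3 → mem[0x7f]=0x69, sp=0x7f
body[0] mov  r1, r6 → r1=0xdd
body[1] add  r0, r4, #31 → r0=0xaf
body[2] add  r4, r2, r4 → r4=0x47
body[3] xor  r0, r2, r2 → r0=0x00
body[4] add  r3, r0, #9 → r3=0x09
epilogue: pop r3=0x69, sp=0x80
prologue pushed ['r3'] at ['0x7f']

MEM = 0x69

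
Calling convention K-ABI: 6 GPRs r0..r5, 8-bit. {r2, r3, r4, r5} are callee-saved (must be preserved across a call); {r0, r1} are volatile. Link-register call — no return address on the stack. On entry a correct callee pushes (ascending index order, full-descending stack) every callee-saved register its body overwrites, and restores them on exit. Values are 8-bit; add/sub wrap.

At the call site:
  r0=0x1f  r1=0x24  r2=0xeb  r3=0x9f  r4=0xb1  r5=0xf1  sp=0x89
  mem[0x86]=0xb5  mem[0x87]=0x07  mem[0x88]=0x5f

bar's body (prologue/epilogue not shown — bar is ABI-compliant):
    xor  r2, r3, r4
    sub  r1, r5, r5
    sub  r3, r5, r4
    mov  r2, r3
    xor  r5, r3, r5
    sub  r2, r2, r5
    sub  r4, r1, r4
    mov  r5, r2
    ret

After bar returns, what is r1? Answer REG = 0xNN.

prologue: push r2 → mem[0x88]=0xeb, sp=0x88
prologue: push r3 → mem[0x87]=0x9f, sp=0x87
prologue: push r4 → mem[0x86]=0xb1, sp=0x86
prologue: push r5 → mem[0x85]=0xf1, sp=0x85
body[0] xor  r2, r3, r4 → r2=0x2e
body[1] sub  r1, r5, r5 → r1=0x00
body[2] sub  r3, r5, r4 → r3=0x40
body[3] mov  r2, r3 → r2=0x40
body[4] xor  r5, r3, r5 → r5=0xb1
body[5] sub  r2, r2, r5 → r2=0x8f
body[6] sub  r4, r1, r4 → r4=0x4f
body[7] mov  r5, r2 → r5=0x8f
epilogue: pop r5=0xf1, sp=0x86
epilogue: pop r4=0xb1, sp=0x87
epilogue: pop r3=0x9f, sp=0x88
epilogue: pop r2=0xeb, sp=0x89
r1 is caller-saved → body value

REG = 0x00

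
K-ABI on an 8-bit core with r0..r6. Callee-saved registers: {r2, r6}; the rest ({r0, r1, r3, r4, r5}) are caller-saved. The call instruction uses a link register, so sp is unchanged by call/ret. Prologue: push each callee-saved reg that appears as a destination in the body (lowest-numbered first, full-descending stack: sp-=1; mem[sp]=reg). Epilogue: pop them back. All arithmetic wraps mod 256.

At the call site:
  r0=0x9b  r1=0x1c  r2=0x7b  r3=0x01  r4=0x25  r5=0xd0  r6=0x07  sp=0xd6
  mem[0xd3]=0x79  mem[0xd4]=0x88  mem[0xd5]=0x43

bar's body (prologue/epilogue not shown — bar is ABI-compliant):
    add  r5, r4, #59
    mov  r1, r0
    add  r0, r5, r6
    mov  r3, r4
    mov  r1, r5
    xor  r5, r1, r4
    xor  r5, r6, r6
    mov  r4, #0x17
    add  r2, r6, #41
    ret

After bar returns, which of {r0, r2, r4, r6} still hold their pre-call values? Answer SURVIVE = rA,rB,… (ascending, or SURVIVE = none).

SURVIVE = r2,r6

prologue: push r2 -> mem[0xd5]=0x7b, sp=0xd5
body[0] add  r5, r4, #59 -> r5=0x60
body[1] mov  r1, r0 -> r1=0x9b
body[2] add  r0, r5, r6 -> r0=0x67
body[3] mov  r3, r4 -> r3=0x25
body[4] mov  r1, r5 -> r1=0x60
body[5] xor  r5, r1, r4 -> r5=0x45
body[6] xor  r5, r6, r6 -> r5=0x00
body[7] mov  r4, #0x17 -> r4=0x17
body[8] add  r2, r6, #41 -> r2=0x30
epilogue: pop r2=0x7b, sp=0xd6
r0: caller-saved, written=True
r2: callee-saved, written=True
r4: caller-saved, written=True
r6: callee-saved, written=False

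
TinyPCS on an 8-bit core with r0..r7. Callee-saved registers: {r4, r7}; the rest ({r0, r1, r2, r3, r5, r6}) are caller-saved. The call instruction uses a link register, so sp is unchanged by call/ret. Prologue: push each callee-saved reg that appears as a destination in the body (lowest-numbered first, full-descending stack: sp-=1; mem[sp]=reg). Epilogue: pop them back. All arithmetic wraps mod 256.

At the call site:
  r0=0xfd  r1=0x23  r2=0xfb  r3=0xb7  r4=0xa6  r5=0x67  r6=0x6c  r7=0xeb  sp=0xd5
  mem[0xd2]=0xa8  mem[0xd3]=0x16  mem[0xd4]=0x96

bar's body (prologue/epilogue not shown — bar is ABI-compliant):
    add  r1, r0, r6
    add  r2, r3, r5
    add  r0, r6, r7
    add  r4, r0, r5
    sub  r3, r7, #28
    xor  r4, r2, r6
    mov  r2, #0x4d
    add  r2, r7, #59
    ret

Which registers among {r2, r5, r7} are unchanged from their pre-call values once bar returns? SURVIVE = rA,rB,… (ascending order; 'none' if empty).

prologue: push r4 → mem[0xd4]=0xa6, sp=0xd4
body[0] add  r1, r0, r6 → r1=0x69
body[1] add  r2, r3, r5 → r2=0x1e
body[2] add  r0, r6, r7 → r0=0x57
body[3] add  r4, r0, r5 → r4=0xbe
body[4] sub  r3, r7, #28 → r3=0xcf
body[5] xor  r4, r2, r6 → r4=0x72
body[6] mov  r2, #0x4d → r2=0x4d
body[7] add  r2, r7, #59 → r2=0x26
epilogue: pop r4=0xa6, sp=0xd5
r2: caller-saved, written=True
r5: caller-saved, written=False
r7: callee-saved, written=False

SURVIVE = r5,r7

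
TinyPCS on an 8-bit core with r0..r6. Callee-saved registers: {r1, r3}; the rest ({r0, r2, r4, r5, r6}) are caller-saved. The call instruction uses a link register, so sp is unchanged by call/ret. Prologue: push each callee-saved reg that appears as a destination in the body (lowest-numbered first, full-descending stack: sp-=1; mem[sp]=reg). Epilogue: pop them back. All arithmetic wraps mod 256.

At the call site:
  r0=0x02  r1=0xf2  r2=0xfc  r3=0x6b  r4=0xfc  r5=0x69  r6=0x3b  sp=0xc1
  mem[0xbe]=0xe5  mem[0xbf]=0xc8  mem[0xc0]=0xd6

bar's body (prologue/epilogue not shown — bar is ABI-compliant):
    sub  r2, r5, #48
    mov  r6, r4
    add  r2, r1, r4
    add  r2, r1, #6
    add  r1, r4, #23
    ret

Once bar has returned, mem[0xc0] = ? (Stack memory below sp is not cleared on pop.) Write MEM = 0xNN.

MEM = 0xf2

prologue: push r1 → mem[0xc0]=0xf2, sp=0xc0
body[0] sub  r2, r5, #48 → r2=0x39
body[1] mov  r6, r4 → r6=0xfc
body[2] add  r2, r1, r4 → r2=0xee
body[3] add  r2, r1, #6 → r2=0xf8
body[4] add  r1, r4, #23 → r1=0x13
epilogue: pop r1=0xf2, sp=0xc1
prologue pushed ['r1'] at ['0xc0']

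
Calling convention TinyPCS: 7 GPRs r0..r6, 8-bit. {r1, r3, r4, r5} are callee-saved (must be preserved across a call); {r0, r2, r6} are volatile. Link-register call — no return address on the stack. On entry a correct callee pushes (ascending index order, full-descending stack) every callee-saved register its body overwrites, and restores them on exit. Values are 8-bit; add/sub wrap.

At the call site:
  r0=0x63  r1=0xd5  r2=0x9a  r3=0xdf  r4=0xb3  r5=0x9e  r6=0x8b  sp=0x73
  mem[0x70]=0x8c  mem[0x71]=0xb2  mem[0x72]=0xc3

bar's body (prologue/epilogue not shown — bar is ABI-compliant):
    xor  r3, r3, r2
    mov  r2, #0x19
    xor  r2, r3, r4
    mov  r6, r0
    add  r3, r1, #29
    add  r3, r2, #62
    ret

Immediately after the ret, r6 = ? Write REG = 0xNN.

REG = 0x63

prologue: push r3 -> mem[0x72]=0xdf, sp=0x72
body[0] xor  r3, r3, r2 -> r3=0x45
body[1] mov  r2, #0x19 -> r2=0x19
body[2] xor  r2, r3, r4 -> r2=0xf6
body[3] mov  r6, r0 -> r6=0x63
body[4] add  r3, r1, #29 -> r3=0xf2
body[5] add  r3, r2, #62 -> r3=0x34
epilogue: pop r3=0xdf, sp=0x73
r6 is caller-saved -> body value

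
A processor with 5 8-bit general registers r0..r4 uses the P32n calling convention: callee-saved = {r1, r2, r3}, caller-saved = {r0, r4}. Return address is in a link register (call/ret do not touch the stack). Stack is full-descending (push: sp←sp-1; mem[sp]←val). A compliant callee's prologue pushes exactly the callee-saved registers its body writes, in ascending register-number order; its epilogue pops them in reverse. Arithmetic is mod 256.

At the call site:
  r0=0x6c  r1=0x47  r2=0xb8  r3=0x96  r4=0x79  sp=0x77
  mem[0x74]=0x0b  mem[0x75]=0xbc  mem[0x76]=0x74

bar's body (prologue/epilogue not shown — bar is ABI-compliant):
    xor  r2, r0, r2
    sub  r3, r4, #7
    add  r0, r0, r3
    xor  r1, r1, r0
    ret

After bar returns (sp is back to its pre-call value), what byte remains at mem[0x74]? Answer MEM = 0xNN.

prologue: push r1 -> mem[0x76]=0x47, sp=0x76
prologue: push r2 -> mem[0x75]=0xb8, sp=0x75
prologue: push r3 -> mem[0x74]=0x96, sp=0x74
body[0] xor  r2, r0, r2 -> r2=0xd4
body[1] sub  r3, r4, #7 -> r3=0x72
body[2] add  r0, r0, r3 -> r0=0xde
body[3] xor  r1, r1, r0 -> r1=0x99
epilogue: pop r3=0x96, sp=0x75
epilogue: pop r2=0xb8, sp=0x76
epilogue: pop r1=0x47, sp=0x77
prologue pushed ['r1', 'r2', 'r3'] at ['0x76', '0x75', '0x74']

MEM = 0x96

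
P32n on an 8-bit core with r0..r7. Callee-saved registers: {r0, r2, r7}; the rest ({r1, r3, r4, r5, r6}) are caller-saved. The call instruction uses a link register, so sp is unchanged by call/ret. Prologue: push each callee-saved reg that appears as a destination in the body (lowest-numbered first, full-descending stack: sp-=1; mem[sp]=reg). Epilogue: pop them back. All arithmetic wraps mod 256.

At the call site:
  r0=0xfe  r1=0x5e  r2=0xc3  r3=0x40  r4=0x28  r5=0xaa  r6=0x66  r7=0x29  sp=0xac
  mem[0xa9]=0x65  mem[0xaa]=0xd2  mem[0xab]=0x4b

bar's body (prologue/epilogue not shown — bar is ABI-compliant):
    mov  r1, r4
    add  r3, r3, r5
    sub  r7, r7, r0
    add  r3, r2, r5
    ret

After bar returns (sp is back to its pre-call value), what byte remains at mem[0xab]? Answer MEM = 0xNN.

MEM = 0x29

prologue: push r7 -> mem[0xab]=0x29, sp=0xab
body[0] mov  r1, r4 -> r1=0x28
body[1] add  r3, r3, r5 -> r3=0xea
body[2] sub  r7, r7, r0 -> r7=0x2b
body[3] add  r3, r2, r5 -> r3=0x6d
epilogue: pop r7=0x29, sp=0xac
prologue pushed ['r7'] at ['0xab']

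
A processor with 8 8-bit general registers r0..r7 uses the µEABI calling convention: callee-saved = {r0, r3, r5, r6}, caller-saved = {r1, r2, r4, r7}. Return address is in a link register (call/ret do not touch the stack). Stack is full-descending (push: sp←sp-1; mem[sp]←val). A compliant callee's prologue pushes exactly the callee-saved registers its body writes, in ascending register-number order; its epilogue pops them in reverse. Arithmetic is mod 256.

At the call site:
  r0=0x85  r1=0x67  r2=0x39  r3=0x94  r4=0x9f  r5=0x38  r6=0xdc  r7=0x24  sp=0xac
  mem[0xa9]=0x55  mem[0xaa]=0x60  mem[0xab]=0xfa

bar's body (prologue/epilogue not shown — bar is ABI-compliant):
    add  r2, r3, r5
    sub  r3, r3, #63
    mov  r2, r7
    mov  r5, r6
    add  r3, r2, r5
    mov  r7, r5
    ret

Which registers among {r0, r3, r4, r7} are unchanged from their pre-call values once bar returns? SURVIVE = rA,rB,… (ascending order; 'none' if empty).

SURVIVE = r0,r3,r4

prologue: push r3 -> mem[0xab]=0x94, sp=0xab
prologue: push r5 -> mem[0xaa]=0x38, sp=0xaa
body[0] add  r2, r3, r5 -> r2=0xcc
body[1] sub  r3, r3, #63 -> r3=0x55
body[2] mov  r2, r7 -> r2=0x24
body[3] mov  r5, r6 -> r5=0xdc
body[4] add  r3, r2, r5 -> r3=0x00
body[5] mov  r7, r5 -> r7=0xdc
epilogue: pop r5=0x38, sp=0xab
epilogue: pop r3=0x94, sp=0xac
r0: callee-saved, written=False
r3: callee-saved, written=True
r4: caller-saved, written=False
r7: caller-saved, written=True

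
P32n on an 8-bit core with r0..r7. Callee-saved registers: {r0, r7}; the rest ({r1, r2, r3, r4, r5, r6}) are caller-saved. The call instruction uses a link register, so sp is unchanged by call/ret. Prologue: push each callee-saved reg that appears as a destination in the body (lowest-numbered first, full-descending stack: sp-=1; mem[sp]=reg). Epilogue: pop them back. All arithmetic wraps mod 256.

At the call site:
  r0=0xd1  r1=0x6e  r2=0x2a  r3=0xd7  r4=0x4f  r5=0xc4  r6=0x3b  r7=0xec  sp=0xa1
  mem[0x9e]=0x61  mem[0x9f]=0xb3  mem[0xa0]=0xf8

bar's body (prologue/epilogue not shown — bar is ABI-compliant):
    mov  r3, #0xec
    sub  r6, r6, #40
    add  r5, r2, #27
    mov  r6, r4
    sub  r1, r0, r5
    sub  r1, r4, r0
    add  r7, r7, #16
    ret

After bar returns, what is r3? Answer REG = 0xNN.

prologue: push r7 -> mem[0xa0]=0xec, sp=0xa0
body[0] mov  r3, #0xec -> r3=0xec
body[1] sub  r6, r6, #40 -> r6=0x13
body[2] add  r5, r2, #27 -> r5=0x45
body[3] mov  r6, r4 -> r6=0x4f
body[4] sub  r1, r0, r5 -> r1=0x8c
body[5] sub  r1, r4, r0 -> r1=0x7e
body[6] add  r7, r7, #16 -> r7=0xfc
epilogue: pop r7=0xec, sp=0xa1
r3 is caller-saved -> body value

REG = 0xec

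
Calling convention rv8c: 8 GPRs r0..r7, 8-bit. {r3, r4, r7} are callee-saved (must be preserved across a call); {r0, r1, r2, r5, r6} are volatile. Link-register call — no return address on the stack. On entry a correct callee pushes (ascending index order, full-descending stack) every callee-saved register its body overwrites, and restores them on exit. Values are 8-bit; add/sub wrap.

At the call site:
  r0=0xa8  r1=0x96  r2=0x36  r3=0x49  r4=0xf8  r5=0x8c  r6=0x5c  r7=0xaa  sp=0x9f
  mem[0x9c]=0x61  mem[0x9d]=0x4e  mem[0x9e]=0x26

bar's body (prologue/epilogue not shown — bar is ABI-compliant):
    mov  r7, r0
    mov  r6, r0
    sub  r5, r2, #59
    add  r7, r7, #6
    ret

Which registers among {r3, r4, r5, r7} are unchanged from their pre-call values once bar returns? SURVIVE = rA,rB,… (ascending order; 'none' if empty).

SURVIVE = r3,r4,r7

prologue: push r7 -> mem[0x9e]=0xaa, sp=0x9e
body[0] mov  r7, r0 -> r7=0xa8
body[1] mov  r6, r0 -> r6=0xa8
body[2] sub  r5, r2, #59 -> r5=0xfb
body[3] add  r7, r7, #6 -> r7=0xae
epilogue: pop r7=0xaa, sp=0x9f
r3: callee-saved, written=False
r4: callee-saved, written=False
r5: caller-saved, written=True
r7: callee-saved, written=True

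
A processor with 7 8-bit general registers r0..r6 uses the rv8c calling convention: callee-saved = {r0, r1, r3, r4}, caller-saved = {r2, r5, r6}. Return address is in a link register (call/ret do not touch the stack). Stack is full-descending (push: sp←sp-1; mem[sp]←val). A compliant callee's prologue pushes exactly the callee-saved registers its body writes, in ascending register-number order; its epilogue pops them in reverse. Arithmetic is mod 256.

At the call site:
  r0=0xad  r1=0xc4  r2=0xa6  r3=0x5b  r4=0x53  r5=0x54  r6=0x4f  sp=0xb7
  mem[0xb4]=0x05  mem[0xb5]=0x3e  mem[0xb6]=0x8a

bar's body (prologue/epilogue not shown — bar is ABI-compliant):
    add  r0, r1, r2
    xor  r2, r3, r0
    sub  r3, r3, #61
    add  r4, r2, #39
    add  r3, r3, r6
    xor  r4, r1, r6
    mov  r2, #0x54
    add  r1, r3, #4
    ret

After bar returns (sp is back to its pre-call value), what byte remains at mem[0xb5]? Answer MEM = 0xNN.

MEM = 0xc4

prologue: push r0 -> mem[0xb6]=0xad, sp=0xb6
prologue: push r1 -> mem[0xb5]=0xc4, sp=0xb5
prologue: push r3 -> mem[0xb4]=0x5b, sp=0xb4
prologue: push r4 -> mem[0xb3]=0x53, sp=0xb3
body[0] add  r0, r1, r2 -> r0=0x6a
body[1] xor  r2, r3, r0 -> r2=0x31
body[2] sub  r3, r3, #61 -> r3=0x1e
body[3] add  r4, r2, #39 -> r4=0x58
body[4] add  r3, r3, r6 -> r3=0x6d
body[5] xor  r4, r1, r6 -> r4=0x8b
body[6] mov  r2, #0x54 -> r2=0x54
body[7] add  r1, r3, #4 -> r1=0x71
epilogue: pop r4=0x53, sp=0xb4
epilogue: pop r3=0x5b, sp=0xb5
epilogue: pop r1=0xc4, sp=0xb6
epilogue: pop r0=0xad, sp=0xb7
prologue pushed ['r0', 'r1', 'r3', 'r4'] at ['0xb6', '0xb5', '0xb4', '0xb3']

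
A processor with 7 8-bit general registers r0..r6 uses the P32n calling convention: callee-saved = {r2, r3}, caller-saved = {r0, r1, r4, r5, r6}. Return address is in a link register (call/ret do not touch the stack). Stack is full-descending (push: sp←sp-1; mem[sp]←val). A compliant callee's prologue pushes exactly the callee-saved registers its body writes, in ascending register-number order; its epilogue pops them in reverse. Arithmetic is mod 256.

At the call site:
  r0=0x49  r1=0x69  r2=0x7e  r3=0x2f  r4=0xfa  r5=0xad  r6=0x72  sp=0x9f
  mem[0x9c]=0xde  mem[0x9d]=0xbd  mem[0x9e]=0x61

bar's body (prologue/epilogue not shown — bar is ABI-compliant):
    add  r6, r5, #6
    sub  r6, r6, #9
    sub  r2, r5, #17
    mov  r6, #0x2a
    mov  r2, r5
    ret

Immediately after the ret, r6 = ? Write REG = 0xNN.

REG = 0x2a

prologue: push r2 -> mem[0x9e]=0x7e, sp=0x9e
body[0] add  r6, r5, #6 -> r6=0xb3
body[1] sub  r6, r6, #9 -> r6=0xaa
body[2] sub  r2, r5, #17 -> r2=0x9c
body[3] mov  r6, #0x2a -> r6=0x2a
body[4] mov  r2, r5 -> r2=0xad
epilogue: pop r2=0x7e, sp=0x9f
r6 is caller-saved -> body value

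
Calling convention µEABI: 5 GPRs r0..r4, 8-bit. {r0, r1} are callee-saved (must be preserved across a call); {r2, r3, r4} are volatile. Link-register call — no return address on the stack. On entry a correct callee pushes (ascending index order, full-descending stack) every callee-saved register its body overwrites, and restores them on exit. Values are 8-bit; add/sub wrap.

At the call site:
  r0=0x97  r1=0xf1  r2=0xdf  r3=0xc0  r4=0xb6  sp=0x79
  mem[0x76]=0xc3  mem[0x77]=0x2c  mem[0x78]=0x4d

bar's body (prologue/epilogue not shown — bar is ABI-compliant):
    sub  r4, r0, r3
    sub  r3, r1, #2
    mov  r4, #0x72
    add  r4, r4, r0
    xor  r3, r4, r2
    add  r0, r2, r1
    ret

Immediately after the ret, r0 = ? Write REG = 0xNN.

REG = 0x97

prologue: push r0 -> mem[0x78]=0x97, sp=0x78
body[0] sub  r4, r0, r3 -> r4=0xd7
body[1] sub  r3, r1, #2 -> r3=0xef
body[2] mov  r4, #0x72 -> r4=0x72
body[3] add  r4, r4, r0 -> r4=0x09
body[4] xor  r3, r4, r2 -> r3=0xd6
body[5] add  r0, r2, r1 -> r0=0xd0
epilogue: pop r0=0x97, sp=0x79
r0 is callee-saved -> restored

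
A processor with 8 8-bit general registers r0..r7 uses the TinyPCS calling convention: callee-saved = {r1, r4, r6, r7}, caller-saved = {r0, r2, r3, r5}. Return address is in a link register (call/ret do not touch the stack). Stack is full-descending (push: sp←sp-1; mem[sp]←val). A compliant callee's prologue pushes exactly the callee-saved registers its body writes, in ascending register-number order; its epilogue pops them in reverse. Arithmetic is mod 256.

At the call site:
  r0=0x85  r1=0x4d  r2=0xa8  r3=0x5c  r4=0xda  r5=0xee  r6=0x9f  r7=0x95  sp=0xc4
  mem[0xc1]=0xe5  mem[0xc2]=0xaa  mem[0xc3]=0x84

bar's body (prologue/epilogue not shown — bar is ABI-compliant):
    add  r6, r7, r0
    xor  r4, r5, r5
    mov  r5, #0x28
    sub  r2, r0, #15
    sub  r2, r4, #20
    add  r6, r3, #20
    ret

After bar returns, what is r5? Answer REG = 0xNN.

REG = 0x28

prologue: push r4 -> mem[0xc3]=0xda, sp=0xc3
prologue: push r6 -> mem[0xc2]=0x9f, sp=0xc2
body[0] add  r6, r7, r0 -> r6=0x1a
body[1] xor  r4, r5, r5 -> r4=0x00
body[2] mov  r5, #0x28 -> r5=0x28
body[3] sub  r2, r0, #15 -> r2=0x76
body[4] sub  r2, r4, #20 -> r2=0xec
body[5] add  r6, r3, #20 -> r6=0x70
epilogue: pop r6=0x9f, sp=0xc3
epilogue: pop r4=0xda, sp=0xc4
r5 is caller-saved -> body value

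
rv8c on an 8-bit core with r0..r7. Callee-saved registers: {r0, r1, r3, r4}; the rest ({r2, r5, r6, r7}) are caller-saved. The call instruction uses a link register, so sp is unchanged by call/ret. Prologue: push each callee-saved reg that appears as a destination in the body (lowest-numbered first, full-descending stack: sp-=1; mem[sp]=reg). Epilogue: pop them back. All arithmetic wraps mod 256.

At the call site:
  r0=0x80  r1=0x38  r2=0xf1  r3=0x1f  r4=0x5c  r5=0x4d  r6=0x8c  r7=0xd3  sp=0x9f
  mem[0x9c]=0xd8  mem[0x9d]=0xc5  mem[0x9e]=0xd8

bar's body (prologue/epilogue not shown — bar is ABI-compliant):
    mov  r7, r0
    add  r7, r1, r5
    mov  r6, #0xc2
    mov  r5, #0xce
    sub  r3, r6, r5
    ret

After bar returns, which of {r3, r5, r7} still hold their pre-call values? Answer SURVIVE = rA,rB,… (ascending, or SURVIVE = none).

prologue: push r3 → mem[0x9e]=0x1f, sp=0x9e
body[0] mov  r7, r0 → r7=0x80
body[1] add  r7, r1, r5 → r7=0x85
body[2] mov  r6, #0xc2 → r6=0xc2
body[3] mov  r5, #0xce → r5=0xce
body[4] sub  r3, r6, r5 → r3=0xf4
epilogue: pop r3=0x1f, sp=0x9f
r3: callee-saved, written=True
r5: caller-saved, written=True
r7: caller-saved, written=True

SURVIVE = r3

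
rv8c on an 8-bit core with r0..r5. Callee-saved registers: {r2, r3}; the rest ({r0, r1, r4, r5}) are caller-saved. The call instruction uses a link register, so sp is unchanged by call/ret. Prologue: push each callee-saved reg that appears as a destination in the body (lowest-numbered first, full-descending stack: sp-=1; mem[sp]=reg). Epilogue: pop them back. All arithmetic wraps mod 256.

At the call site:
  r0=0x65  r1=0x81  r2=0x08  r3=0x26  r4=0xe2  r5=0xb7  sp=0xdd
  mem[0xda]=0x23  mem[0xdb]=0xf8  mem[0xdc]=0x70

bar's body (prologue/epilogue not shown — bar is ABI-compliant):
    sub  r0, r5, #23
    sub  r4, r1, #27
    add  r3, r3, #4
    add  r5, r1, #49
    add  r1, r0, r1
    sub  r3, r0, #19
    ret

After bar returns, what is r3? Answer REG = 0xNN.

REG = 0x26

prologue: push r3 → mem[0xdc]=0x26, sp=0xdc
body[0] sub  r0, r5, #23 → r0=0xa0
body[1] sub  r4, r1, #27 → r4=0x66
body[2] add  r3, r3, #4 → r3=0x2a
body[3] add  r5, r1, #49 → r5=0xb2
body[4] add  r1, r0, r1 → r1=0x21
body[5] sub  r3, r0, #19 → r3=0x8d
epilogue: pop r3=0x26, sp=0xdd
r3 is callee-saved → restored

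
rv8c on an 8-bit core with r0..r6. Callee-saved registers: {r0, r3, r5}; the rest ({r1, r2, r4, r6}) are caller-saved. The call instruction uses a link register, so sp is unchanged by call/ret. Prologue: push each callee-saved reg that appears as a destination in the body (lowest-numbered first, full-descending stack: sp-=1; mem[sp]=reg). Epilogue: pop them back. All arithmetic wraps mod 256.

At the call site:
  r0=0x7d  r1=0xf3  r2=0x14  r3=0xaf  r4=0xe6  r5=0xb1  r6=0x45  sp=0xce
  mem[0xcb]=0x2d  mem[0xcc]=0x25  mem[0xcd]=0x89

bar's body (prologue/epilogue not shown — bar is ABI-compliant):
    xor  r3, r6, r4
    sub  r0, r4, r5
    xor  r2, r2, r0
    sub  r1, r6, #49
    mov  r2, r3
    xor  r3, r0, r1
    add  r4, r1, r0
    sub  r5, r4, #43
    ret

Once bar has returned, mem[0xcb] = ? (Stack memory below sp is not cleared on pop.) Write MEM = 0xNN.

MEM = 0xb1

prologue: push r0 → mem[0xcd]=0x7d, sp=0xcd
prologue: push r3 → mem[0xcc]=0xaf, sp=0xcc
prologue: push r5 → mem[0xcb]=0xb1, sp=0xcb
body[0] xor  r3, r6, r4 → r3=0xa3
body[1] sub  r0, r4, r5 → r0=0x35
body[2] xor  r2, r2, r0 → r2=0x21
body[3] sub  r1, r6, #49 → r1=0x14
body[4] mov  r2, r3 → r2=0xa3
body[5] xor  r3, r0, r1 → r3=0x21
body[6] add  r4, r1, r0 → r4=0x49
body[7] sub  r5, r4, #43 → r5=0x1e
epilogue: pop r5=0xb1, sp=0xcc
epilogue: pop r3=0xaf, sp=0xcd
epilogue: pop r0=0x7d, sp=0xce
prologue pushed ['r0', 'r3', 'r5'] at ['0xcd', '0xcc', '0xcb']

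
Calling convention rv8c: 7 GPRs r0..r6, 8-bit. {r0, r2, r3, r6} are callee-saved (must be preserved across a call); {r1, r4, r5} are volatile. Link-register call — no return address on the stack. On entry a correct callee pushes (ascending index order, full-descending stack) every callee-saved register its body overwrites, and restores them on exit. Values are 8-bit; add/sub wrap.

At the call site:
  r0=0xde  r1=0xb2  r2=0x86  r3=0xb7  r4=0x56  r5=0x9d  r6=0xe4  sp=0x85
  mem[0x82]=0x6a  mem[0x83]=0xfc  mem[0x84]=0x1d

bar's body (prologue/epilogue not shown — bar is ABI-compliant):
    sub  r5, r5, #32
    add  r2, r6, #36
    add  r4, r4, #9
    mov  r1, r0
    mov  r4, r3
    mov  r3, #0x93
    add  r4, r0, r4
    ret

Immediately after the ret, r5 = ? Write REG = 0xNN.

prologue: push r2 → mem[0x84]=0x86, sp=0x84
prologue: push r3 → mem[0x83]=0xb7, sp=0x83
body[0] sub  r5, r5, #32 → r5=0x7d
body[1] add  r2, r6, #36 → r2=0x08
body[2] add  r4, r4, #9 → r4=0x5f
body[3] mov  r1, r0 → r1=0xde
body[4] mov  r4, r3 → r4=0xb7
body[5] mov  r3, #0x93 → r3=0x93
body[6] add  r4, r0, r4 → r4=0x95
epilogue: pop r3=0xb7, sp=0x84
epilogue: pop r2=0x86, sp=0x85
r5 is caller-saved → body value

REG = 0x7d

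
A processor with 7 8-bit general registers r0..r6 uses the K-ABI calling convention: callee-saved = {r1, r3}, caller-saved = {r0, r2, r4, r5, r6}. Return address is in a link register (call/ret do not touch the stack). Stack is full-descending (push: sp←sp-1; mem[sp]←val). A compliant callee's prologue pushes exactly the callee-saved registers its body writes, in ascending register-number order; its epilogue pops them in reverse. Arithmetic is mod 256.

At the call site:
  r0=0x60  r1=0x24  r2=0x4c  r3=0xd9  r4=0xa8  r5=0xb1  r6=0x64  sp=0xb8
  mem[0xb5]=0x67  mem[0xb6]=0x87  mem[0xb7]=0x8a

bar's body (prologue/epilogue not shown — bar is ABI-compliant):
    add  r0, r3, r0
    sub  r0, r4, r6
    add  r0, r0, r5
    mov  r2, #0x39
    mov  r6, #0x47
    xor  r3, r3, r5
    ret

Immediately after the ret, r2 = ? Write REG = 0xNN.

prologue: push r3 -> mem[0xb7]=0xd9, sp=0xb7
body[0] add  r0, r3, r0 -> r0=0x39
body[1] sub  r0, r4, r6 -> r0=0x44
body[2] add  r0, r0, r5 -> r0=0xf5
body[3] mov  r2, #0x39 -> r2=0x39
body[4] mov  r6, #0x47 -> r6=0x47
body[5] xor  r3, r3, r5 -> r3=0x68
epilogue: pop r3=0xd9, sp=0xb8
r2 is caller-saved -> body value

REG = 0x39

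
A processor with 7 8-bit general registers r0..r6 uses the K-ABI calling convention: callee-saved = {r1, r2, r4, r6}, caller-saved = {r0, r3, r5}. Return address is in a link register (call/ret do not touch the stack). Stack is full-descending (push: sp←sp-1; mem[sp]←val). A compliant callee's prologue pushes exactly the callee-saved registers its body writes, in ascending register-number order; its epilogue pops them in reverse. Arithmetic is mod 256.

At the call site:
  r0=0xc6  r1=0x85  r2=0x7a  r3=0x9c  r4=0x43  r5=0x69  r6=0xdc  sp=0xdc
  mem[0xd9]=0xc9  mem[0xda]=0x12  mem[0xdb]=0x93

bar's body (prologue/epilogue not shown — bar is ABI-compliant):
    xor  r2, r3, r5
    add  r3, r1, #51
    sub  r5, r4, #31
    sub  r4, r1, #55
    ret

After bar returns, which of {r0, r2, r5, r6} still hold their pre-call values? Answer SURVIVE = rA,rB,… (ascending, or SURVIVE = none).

SURVIVE = r0,r2,r6

prologue: push r2 → mem[0xdb]=0x7a, sp=0xdb
prologue: push r4 → mem[0xda]=0x43, sp=0xda
body[0] xor  r2, r3, r5 → r2=0xf5
body[1] add  r3, r1, #51 → r3=0xb8
body[2] sub  r5, r4, #31 → r5=0x24
body[3] sub  r4, r1, #55 → r4=0x4e
epilogue: pop r4=0x43, sp=0xdb
epilogue: pop r2=0x7a, sp=0xdc
r0: caller-saved, written=False
r2: callee-saved, written=True
r5: caller-saved, written=True
r6: callee-saved, written=False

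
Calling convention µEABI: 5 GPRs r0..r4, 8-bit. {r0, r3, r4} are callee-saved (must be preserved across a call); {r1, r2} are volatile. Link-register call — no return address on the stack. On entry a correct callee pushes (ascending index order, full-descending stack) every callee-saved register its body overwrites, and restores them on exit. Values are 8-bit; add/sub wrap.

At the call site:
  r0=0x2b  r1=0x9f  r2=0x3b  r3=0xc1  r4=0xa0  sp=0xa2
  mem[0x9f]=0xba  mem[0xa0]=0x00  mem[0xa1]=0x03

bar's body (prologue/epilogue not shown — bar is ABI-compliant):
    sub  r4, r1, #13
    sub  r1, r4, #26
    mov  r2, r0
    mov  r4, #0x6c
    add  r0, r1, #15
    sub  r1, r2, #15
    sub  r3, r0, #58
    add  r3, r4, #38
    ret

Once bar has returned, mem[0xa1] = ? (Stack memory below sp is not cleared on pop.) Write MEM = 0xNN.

prologue: push r0 → mem[0xa1]=0x2b, sp=0xa1
prologue: push r3 → mem[0xa0]=0xc1, sp=0xa0
prologue: push r4 → mem[0x9f]=0xa0, sp=0x9f
body[0] sub  r4, r1, #13 → r4=0x92
body[1] sub  r1, r4, #26 → r1=0x78
body[2] mov  r2, r0 → r2=0x2b
body[3] mov  r4, #0x6c → r4=0x6c
body[4] add  r0, r1, #15 → r0=0x87
body[5] sub  r1, r2, #15 → r1=0x1c
body[6] sub  r3, r0, #58 → r3=0x4d
body[7] add  r3, r4, #38 → r3=0x92
epilogue: pop r4=0xa0, sp=0xa0
epilogue: pop r3=0xc1, sp=0xa1
epilogue: pop r0=0x2b, sp=0xa2
prologue pushed ['r0', 'r3', 'r4'] at ['0xa1', '0xa0', '0x9f']

MEM = 0x2b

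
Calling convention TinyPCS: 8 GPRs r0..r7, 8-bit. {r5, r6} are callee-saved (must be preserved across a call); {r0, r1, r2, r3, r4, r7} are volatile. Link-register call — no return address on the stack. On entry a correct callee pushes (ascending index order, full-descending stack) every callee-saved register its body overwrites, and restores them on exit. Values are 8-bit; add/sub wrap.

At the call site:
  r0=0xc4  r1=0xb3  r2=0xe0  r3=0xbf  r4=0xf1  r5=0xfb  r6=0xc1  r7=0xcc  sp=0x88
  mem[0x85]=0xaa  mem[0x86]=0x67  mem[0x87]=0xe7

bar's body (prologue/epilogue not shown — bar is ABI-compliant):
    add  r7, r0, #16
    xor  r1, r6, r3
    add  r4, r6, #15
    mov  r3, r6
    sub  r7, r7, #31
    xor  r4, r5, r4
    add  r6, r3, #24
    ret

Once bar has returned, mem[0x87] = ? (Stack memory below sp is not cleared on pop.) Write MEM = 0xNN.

prologue: push r6 → mem[0x87]=0xc1, sp=0x87
body[0] add  r7, r0, #16 → r7=0xd4
body[1] xor  r1, r6, r3 → r1=0x7e
body[2] add  r4, r6, #15 → r4=0xd0
body[3] mov  r3, r6 → r3=0xc1
body[4] sub  r7, r7, #31 → r7=0xb5
body[5] xor  r4, r5, r4 → r4=0x2b
body[6] add  r6, r3, #24 → r6=0xd9
epilogue: pop r6=0xc1, sp=0x88
prologue pushed ['r6'] at ['0x87']

MEM = 0xc1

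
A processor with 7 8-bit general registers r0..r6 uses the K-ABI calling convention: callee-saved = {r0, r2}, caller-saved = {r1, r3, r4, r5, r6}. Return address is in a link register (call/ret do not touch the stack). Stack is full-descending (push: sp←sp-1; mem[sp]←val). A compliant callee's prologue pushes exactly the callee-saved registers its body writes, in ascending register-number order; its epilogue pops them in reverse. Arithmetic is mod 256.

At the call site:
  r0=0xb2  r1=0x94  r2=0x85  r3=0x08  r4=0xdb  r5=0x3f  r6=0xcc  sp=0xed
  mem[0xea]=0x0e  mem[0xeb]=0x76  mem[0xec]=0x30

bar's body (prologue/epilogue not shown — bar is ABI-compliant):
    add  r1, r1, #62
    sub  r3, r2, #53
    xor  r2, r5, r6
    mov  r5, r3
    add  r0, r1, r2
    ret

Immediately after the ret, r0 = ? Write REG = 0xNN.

prologue: push r0 → mem[0xec]=0xb2, sp=0xec
prologue: push r2 → mem[0xeb]=0x85, sp=0xeb
body[0] add  r1, r1, #62 → r1=0xd2
body[1] sub  r3, r2, #53 → r3=0x50
body[2] xor  r2, r5, r6 → r2=0xf3
body[3] mov  r5, r3 → r5=0x50
body[4] add  r0, r1, r2 → r0=0xc5
epilogue: pop r2=0x85, sp=0xec
epilogue: pop r0=0xb2, sp=0xed
r0 is callee-saved → restored

REG = 0xb2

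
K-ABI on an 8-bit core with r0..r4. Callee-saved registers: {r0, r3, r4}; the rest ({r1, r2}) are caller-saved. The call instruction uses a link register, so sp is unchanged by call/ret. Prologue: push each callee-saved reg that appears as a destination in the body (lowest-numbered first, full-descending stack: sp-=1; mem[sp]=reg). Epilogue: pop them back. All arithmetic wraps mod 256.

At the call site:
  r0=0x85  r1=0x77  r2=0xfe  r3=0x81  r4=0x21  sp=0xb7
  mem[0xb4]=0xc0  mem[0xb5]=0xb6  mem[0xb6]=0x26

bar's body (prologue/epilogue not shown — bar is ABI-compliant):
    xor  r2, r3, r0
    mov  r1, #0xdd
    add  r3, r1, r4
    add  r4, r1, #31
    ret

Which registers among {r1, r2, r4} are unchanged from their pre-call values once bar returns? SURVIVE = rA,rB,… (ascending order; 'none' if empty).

prologue: push r3 -> mem[0xb6]=0x81, sp=0xb6
prologue: push r4 -> mem[0xb5]=0x21, sp=0xb5
body[0] xor  r2, r3, r0 -> r2=0x04
body[1] mov  r1, #0xdd -> r1=0xdd
body[2] add  r3, r1, r4 -> r3=0xfe
body[3] add  r4, r1, #31 -> r4=0xfc
epilogue: pop r4=0x21, sp=0xb6
epilogue: pop r3=0x81, sp=0xb7
r1: caller-saved, written=True
r2: caller-saved, written=True
r4: callee-saved, written=True

SURVIVE = r4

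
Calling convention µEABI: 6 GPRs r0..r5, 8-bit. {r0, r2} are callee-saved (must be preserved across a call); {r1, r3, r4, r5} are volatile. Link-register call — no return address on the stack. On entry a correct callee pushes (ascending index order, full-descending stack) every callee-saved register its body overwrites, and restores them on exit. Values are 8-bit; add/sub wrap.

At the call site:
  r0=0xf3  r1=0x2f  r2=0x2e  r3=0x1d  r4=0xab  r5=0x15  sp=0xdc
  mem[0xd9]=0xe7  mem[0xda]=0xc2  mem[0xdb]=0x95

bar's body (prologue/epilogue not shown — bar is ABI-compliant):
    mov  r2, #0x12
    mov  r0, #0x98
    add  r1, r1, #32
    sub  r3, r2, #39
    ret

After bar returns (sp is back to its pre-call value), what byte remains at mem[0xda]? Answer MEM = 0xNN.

MEM = 0x2e

prologue: push r0 -> mem[0xdb]=0xf3, sp=0xdb
prologue: push r2 -> mem[0xda]=0x2e, sp=0xda
body[0] mov  r2, #0x12 -> r2=0x12
body[1] mov  r0, #0x98 -> r0=0x98
body[2] add  r1, r1, #32 -> r1=0x4f
body[3] sub  r3, r2, #39 -> r3=0xeb
epilogue: pop r2=0x2e, sp=0xdb
epilogue: pop r0=0xf3, sp=0xdc
prologue pushed ['r0', 'r2'] at ['0xdb', '0xda']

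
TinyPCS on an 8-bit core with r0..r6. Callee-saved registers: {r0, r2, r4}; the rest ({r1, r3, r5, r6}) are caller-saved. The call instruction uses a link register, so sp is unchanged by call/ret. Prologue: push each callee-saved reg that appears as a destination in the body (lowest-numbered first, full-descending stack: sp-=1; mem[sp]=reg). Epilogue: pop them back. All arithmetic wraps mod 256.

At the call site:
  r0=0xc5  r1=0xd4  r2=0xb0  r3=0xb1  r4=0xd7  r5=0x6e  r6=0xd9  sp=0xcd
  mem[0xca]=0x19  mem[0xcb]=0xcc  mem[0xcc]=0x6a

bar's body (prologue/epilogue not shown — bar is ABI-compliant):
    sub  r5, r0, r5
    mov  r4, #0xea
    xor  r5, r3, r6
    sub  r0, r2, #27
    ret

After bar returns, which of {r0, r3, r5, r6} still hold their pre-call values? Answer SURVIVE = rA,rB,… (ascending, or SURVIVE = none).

prologue: push r0 → mem[0xcc]=0xc5, sp=0xcc
prologue: push r4 → mem[0xcb]=0xd7, sp=0xcb
body[0] sub  r5, r0, r5 → r5=0x57
body[1] mov  r4, #0xea → r4=0xea
body[2] xor  r5, r3, r6 → r5=0x68
body[3] sub  r0, r2, #27 → r0=0x95
epilogue: pop r4=0xd7, sp=0xcc
epilogue: pop r0=0xc5, sp=0xcd
r0: callee-saved, written=True
r3: caller-saved, written=False
r5: caller-saved, written=True
r6: caller-saved, written=False

SURVIVE = r0,r3,r6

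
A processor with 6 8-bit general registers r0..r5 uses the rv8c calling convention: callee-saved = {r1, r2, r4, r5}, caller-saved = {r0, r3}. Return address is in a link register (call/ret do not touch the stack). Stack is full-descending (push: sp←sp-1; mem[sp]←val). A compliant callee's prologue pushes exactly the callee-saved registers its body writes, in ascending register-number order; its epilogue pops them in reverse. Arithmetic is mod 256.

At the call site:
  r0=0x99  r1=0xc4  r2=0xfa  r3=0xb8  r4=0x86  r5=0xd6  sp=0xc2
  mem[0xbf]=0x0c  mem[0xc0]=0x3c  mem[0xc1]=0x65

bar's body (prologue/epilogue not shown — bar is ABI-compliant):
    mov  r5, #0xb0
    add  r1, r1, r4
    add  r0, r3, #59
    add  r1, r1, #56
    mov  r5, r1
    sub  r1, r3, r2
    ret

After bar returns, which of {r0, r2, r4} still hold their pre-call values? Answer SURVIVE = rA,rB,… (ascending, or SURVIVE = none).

prologue: push r1 -> mem[0xc1]=0xc4, sp=0xc1
prologue: push r5 -> mem[0xc0]=0xd6, sp=0xc0
body[0] mov  r5, #0xb0 -> r5=0xb0
body[1] add  r1, r1, r4 -> r1=0x4a
body[2] add  r0, r3, #59 -> r0=0xf3
body[3] add  r1, r1, #56 -> r1=0x82
body[4] mov  r5, r1 -> r5=0x82
body[5] sub  r1, r3, r2 -> r1=0xbe
epilogue: pop r5=0xd6, sp=0xc1
epilogue: pop r1=0xc4, sp=0xc2
r0: caller-saved, written=True
r2: callee-saved, written=False
r4: callee-saved, written=False

SURVIVE = r2,r4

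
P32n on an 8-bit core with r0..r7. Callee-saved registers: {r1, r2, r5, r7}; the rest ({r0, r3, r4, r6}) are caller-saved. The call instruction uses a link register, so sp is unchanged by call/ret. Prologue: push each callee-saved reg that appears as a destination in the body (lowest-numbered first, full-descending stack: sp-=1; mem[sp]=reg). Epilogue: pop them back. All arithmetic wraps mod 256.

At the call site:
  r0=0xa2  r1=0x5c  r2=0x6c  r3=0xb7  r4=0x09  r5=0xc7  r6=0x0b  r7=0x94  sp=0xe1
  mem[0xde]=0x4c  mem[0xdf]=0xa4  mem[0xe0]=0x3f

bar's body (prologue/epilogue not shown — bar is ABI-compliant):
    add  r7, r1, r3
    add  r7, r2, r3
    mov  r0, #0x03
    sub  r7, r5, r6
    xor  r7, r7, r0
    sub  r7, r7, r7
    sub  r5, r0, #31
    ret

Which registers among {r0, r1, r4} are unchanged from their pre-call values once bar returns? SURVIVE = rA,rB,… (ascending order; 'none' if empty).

SURVIVE = r1,r4

prologue: push r5 -> mem[0xe0]=0xc7, sp=0xe0
prologue: push r7 -> mem[0xdf]=0x94, sp=0xdf
body[0] add  r7, r1, r3 -> r7=0x13
body[1] add  r7, r2, r3 -> r7=0x23
body[2] mov  r0, #0x03 -> r0=0x03
body[3] sub  r7, r5, r6 -> r7=0xbc
body[4] xor  r7, r7, r0 -> r7=0xbf
body[5] sub  r7, r7, r7 -> r7=0x00
body[6] sub  r5, r0, #31 -> r5=0xe4
epilogue: pop r7=0x94, sp=0xe0
epilogue: pop r5=0xc7, sp=0xe1
r0: caller-saved, written=True
r1: callee-saved, written=False
r4: caller-saved, written=False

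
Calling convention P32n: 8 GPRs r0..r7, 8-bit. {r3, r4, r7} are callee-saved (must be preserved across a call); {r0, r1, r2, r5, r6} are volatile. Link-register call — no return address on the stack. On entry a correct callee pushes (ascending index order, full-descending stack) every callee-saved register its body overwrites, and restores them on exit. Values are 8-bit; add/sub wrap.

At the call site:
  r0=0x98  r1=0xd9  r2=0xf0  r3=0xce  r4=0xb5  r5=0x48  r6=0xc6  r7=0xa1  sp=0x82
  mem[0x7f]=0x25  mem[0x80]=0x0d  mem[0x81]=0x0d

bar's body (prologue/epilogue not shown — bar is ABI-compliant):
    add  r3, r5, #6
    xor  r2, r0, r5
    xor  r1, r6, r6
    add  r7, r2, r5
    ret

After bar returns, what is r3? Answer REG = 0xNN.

REG = 0xce

prologue: push r3 -> mem[0x81]=0xce, sp=0x81
prologue: push r7 -> mem[0x80]=0xa1, sp=0x80
body[0] add  r3, r5, #6 -> r3=0x4e
body[1] xor  r2, r0, r5 -> r2=0xd0
body[2] xor  r1, r6, r6 -> r1=0x00
body[3] add  r7, r2, r5 -> r7=0x18
epilogue: pop r7=0xa1, sp=0x81
epilogue: pop r3=0xce, sp=0x82
r3 is callee-saved -> restored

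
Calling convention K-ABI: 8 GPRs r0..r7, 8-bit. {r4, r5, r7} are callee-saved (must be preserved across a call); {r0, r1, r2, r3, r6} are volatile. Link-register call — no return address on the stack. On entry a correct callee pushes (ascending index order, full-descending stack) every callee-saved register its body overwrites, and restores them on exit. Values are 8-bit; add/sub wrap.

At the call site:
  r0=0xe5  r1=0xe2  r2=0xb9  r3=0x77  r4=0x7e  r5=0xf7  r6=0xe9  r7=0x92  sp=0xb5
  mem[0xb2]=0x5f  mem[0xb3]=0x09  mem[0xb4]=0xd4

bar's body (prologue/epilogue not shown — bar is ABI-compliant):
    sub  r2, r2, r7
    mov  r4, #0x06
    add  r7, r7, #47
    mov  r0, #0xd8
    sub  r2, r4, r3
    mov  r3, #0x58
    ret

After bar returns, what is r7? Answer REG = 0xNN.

REG = 0x92

prologue: push r4 → mem[0xb4]=0x7e, sp=0xb4
prologue: push r7 → mem[0xb3]=0x92, sp=0xb3
body[0] sub  r2, r2, r7 → r2=0x27
body[1] mov  r4, #0x06 → r4=0x06
body[2] add  r7, r7, #47 → r7=0xc1
body[3] mov  r0, #0xd8 → r0=0xd8
body[4] sub  r2, r4, r3 → r2=0x8f
body[5] mov  r3, #0x58 → r3=0x58
epilogue: pop r7=0x92, sp=0xb4
epilogue: pop r4=0x7e, sp=0xb5
r7 is callee-saved → restored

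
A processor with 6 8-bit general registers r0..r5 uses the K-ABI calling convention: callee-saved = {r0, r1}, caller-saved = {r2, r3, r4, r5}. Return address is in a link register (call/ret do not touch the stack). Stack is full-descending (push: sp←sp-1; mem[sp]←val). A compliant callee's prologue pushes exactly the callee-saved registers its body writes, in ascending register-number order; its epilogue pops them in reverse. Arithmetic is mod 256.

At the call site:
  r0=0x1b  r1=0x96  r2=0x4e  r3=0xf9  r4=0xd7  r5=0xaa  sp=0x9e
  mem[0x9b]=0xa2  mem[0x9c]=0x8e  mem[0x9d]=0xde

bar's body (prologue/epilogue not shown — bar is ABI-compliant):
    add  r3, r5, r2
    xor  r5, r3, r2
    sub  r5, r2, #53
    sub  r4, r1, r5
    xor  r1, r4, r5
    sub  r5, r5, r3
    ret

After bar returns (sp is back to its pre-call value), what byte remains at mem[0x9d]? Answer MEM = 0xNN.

prologue: push r1 -> mem[0x9d]=0x96, sp=0x9d
body[0] add  r3, r5, r2 -> r3=0xf8
body[1] xor  r5, r3, r2 -> r5=0xb6
body[2] sub  r5, r2, #53 -> r5=0x19
body[3] sub  r4, r1, r5 -> r4=0x7d
body[4] xor  r1, r4, r5 -> r1=0x64
body[5] sub  r5, r5, r3 -> r5=0x21
epilogue: pop r1=0x96, sp=0x9e
prologue pushed ['r1'] at ['0x9d']

MEM = 0x96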